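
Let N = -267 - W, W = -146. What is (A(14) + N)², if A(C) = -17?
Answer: 19044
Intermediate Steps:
N = -121 (N = -267 - 1*(-146) = -267 + 146 = -121)
(A(14) + N)² = (-17 - 121)² = (-138)² = 19044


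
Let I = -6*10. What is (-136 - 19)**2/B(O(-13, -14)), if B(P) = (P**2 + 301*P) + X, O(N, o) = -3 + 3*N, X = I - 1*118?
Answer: -24025/11056 ≈ -2.1730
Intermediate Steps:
I = -60
X = -178 (X = -60 - 1*118 = -60 - 118 = -178)
B(P) = -178 + P**2 + 301*P (B(P) = (P**2 + 301*P) - 178 = -178 + P**2 + 301*P)
(-136 - 19)**2/B(O(-13, -14)) = (-136 - 19)**2/(-178 + (-3 + 3*(-13))**2 + 301*(-3 + 3*(-13))) = (-155)**2/(-178 + (-3 - 39)**2 + 301*(-3 - 39)) = 24025/(-178 + (-42)**2 + 301*(-42)) = 24025/(-178 + 1764 - 12642) = 24025/(-11056) = 24025*(-1/11056) = -24025/11056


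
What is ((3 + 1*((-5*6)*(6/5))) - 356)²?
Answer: 151321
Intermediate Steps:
((3 + 1*((-5*6)*(6/5))) - 356)² = ((3 + 1*(-180/5)) - 356)² = ((3 + 1*(-30*6/5)) - 356)² = ((3 + 1*(-36)) - 356)² = ((3 - 36) - 356)² = (-33 - 356)² = (-389)² = 151321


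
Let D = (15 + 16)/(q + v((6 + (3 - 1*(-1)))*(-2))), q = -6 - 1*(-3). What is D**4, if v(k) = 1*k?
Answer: 923521/279841 ≈ 3.3002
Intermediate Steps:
q = -3 (q = -6 + 3 = -3)
v(k) = k
D = -31/23 (D = (15 + 16)/(-3 + (6 + (3 - 1*(-1)))*(-2)) = 31/(-3 + (6 + (3 + 1))*(-2)) = 31/(-3 + (6 + 4)*(-2)) = 31/(-3 + 10*(-2)) = 31/(-3 - 20) = 31/(-23) = 31*(-1/23) = -31/23 ≈ -1.3478)
D**4 = (-31/23)**4 = 923521/279841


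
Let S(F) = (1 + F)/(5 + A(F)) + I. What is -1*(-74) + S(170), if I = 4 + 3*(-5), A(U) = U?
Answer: 11196/175 ≈ 63.977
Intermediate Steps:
I = -11 (I = 4 - 15 = -11)
S(F) = -11 + (1 + F)/(5 + F) (S(F) = (1 + F)/(5 + F) - 11 = -11 + (1 + F)/(5 + F))
-1*(-74) + S(170) = -1*(-74) + 2*(-27 - 5*170)/(5 + 170) = 74 + 2*(-27 - 850)/175 = 74 + 2*(1/175)*(-877) = 74 - 1754/175 = 11196/175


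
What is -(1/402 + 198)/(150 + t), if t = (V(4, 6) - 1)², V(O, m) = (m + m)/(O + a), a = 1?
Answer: -1989925/1527198 ≈ -1.3030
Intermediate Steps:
V(O, m) = 2*m/(1 + O) (V(O, m) = (m + m)/(O + 1) = (2*m)/(1 + O) = 2*m/(1 + O))
t = 49/25 (t = (2*6/(1 + 4) - 1)² = (2*6/5 - 1)² = (2*6*(⅕) - 1)² = (12/5 - 1)² = (7/5)² = 49/25 ≈ 1.9600)
-(1/402 + 198)/(150 + t) = -(1/402 + 198)/(150 + 49/25) = -(1/402 + 198)/3799/25 = -25*79597/(3799*402) = -1*1989925/1527198 = -1989925/1527198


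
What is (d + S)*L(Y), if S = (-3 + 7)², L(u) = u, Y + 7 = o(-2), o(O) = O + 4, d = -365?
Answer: 1745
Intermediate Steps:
o(O) = 4 + O
Y = -5 (Y = -7 + (4 - 2) = -7 + 2 = -5)
S = 16 (S = 4² = 16)
(d + S)*L(Y) = (-365 + 16)*(-5) = -349*(-5) = 1745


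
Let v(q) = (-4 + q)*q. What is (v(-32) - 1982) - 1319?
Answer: -2149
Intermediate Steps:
v(q) = q*(-4 + q)
(v(-32) - 1982) - 1319 = (-32*(-4 - 32) - 1982) - 1319 = (-32*(-36) - 1982) - 1319 = (1152 - 1982) - 1319 = -830 - 1319 = -2149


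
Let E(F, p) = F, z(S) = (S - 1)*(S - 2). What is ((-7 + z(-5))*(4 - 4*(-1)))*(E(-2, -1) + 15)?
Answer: 3640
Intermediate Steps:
z(S) = (-1 + S)*(-2 + S)
((-7 + z(-5))*(4 - 4*(-1)))*(E(-2, -1) + 15) = ((-7 + (2 + (-5)² - 3*(-5)))*(4 - 4*(-1)))*(-2 + 15) = ((-7 + (2 + 25 + 15))*(4 + 4))*13 = ((-7 + 42)*8)*13 = (35*8)*13 = 280*13 = 3640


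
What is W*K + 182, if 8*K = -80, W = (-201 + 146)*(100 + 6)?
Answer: 58482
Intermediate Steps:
W = -5830 (W = -55*106 = -5830)
K = -10 (K = (1/8)*(-80) = -10)
W*K + 182 = -5830*(-10) + 182 = 58300 + 182 = 58482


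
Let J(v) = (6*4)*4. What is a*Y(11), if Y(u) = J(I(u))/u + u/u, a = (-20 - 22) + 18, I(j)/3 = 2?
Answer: -2568/11 ≈ -233.45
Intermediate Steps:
I(j) = 6 (I(j) = 3*2 = 6)
a = -24 (a = -42 + 18 = -24)
J(v) = 96 (J(v) = 24*4 = 96)
Y(u) = 1 + 96/u (Y(u) = 96/u + u/u = 96/u + 1 = 1 + 96/u)
a*Y(11) = -24*(96 + 11)/11 = -24*107/11 = -2568/11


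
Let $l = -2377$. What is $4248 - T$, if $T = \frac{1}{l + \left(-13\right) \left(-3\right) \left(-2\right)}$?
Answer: $\frac{10428841}{2455} \approx 4248.0$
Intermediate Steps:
$T = - \frac{1}{2455}$ ($T = \frac{1}{-2377 + \left(-13\right) \left(-3\right) \left(-2\right)} = \frac{1}{-2377 + 39 \left(-2\right)} = \frac{1}{-2377 - 78} = \frac{1}{-2455} = - \frac{1}{2455} \approx -0.00040733$)
$4248 - T = 4248 - - \frac{1}{2455} = 4248 + \frac{1}{2455} = \frac{10428841}{2455}$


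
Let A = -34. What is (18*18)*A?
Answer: -11016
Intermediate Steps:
(18*18)*A = (18*18)*(-34) = 324*(-34) = -11016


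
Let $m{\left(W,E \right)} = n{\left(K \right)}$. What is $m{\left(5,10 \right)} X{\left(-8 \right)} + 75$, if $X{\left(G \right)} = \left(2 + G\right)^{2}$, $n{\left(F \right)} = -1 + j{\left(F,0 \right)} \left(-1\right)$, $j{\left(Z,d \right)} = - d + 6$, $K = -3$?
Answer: $-177$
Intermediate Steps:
$j{\left(Z,d \right)} = 6 - d$
$n{\left(F \right)} = -7$ ($n{\left(F \right)} = -1 + \left(6 - 0\right) \left(-1\right) = -1 + \left(6 + 0\right) \left(-1\right) = -1 + 6 \left(-1\right) = -1 - 6 = -7$)
$m{\left(W,E \right)} = -7$
$m{\left(5,10 \right)} X{\left(-8 \right)} + 75 = - 7 \left(2 - 8\right)^{2} + 75 = - 7 \left(-6\right)^{2} + 75 = \left(-7\right) 36 + 75 = -252 + 75 = -177$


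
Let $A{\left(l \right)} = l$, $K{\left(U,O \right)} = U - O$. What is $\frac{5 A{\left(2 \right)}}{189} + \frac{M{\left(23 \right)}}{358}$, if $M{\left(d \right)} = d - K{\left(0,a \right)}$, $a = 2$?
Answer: $\frac{8305}{67662} \approx 0.12274$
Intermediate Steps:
$M{\left(d \right)} = 2 + d$ ($M{\left(d \right)} = d - \left(0 - 2\right) = d - -2 = d + 2 = 2 + d$)
$\frac{5 A{\left(2 \right)}}{189} + \frac{M{\left(23 \right)}}{358} = \frac{5 \cdot 2}{189} + \frac{2 + 23}{358} = 10 \cdot \frac{1}{189} + 25 \cdot \frac{1}{358} = \frac{10}{189} + \frac{25}{358} = \frac{8305}{67662}$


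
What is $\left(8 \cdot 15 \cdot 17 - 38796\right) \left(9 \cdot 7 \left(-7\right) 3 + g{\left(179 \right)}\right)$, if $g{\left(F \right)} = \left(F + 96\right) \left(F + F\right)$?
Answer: $-3570000012$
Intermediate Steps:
$g{\left(F \right)} = 2 F \left(96 + F\right)$ ($g{\left(F \right)} = \left(96 + F\right) 2 F = 2 F \left(96 + F\right)$)
$\left(8 \cdot 15 \cdot 17 - 38796\right) \left(9 \cdot 7 \left(-7\right) 3 + g{\left(179 \right)}\right) = \left(8 \cdot 15 \cdot 17 - 38796\right) \left(9 \cdot 7 \left(-7\right) 3 + 2 \cdot 179 \left(96 + 179\right)\right) = \left(120 \cdot 17 - 38796\right) \left(63 \left(-7\right) 3 + 2 \cdot 179 \cdot 275\right) = \left(2040 - 38796\right) \left(\left(-441\right) 3 + 98450\right) = - 36756 \left(-1323 + 98450\right) = \left(-36756\right) 97127 = -3570000012$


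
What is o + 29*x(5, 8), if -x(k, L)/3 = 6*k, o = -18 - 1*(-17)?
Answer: -2611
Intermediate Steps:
o = -1 (o = -18 + 17 = -1)
x(k, L) = -18*k
o + 29*x(5, 8) = -1 + 29*(-18*5) = -1 + 29*(-90) = -1 - 2610 = -2611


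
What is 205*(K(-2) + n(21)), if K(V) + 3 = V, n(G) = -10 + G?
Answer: 1230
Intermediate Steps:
K(V) = -3 + V
205*(K(-2) + n(21)) = 205*((-3 - 2) + (-10 + 21)) = 205*(-5 + 11) = 205*6 = 1230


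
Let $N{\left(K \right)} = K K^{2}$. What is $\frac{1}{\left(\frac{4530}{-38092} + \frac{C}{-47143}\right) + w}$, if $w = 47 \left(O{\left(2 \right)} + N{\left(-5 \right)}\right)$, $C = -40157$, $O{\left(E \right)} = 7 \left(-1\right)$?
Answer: $- \frac{897885578}{5569824074585} \approx -0.00016121$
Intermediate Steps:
$O{\left(E \right)} = -7$
$N{\left(K \right)} = K^{3}$
$w = -6204$ ($w = 47 \left(-7 + \left(-5\right)^{3}\right) = 47 \left(-7 - 125\right) = 47 \left(-132\right) = -6204$)
$\frac{1}{\left(\frac{4530}{-38092} + \frac{C}{-47143}\right) + w} = \frac{1}{\left(\frac{4530}{-38092} - \frac{40157}{-47143}\right) - 6204} = \frac{1}{\left(4530 \left(- \frac{1}{38092}\right) - - \frac{40157}{47143}\right) - 6204} = \frac{1}{\left(- \frac{2265}{19046} + \frac{40157}{47143}\right) - 6204} = \frac{1}{\frac{658051327}{897885578} - 6204} = \frac{1}{- \frac{5569824074585}{897885578}} = - \frac{897885578}{5569824074585}$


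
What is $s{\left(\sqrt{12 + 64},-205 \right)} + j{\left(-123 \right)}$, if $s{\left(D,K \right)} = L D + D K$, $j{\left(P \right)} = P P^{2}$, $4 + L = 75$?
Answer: $-1860867 - 268 \sqrt{19} \approx -1.862 \cdot 10^{6}$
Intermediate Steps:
$L = 71$ ($L = -4 + 75 = 71$)
$j{\left(P \right)} = P^{3}$
$s{\left(D,K \right)} = 71 D + D K$
$s{\left(\sqrt{12 + 64},-205 \right)} + j{\left(-123 \right)} = \sqrt{12 + 64} \left(71 - 205\right) + \left(-123\right)^{3} = \sqrt{76} \left(-134\right) - 1860867 = 2 \sqrt{19} \left(-134\right) - 1860867 = - 268 \sqrt{19} - 1860867 = -1860867 - 268 \sqrt{19}$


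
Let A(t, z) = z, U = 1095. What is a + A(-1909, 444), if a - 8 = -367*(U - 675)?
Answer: -153688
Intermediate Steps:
a = -154132 (a = 8 - 367*(1095 - 675) = 8 - 367*420 = 8 - 154140 = -154132)
a + A(-1909, 444) = -154132 + 444 = -153688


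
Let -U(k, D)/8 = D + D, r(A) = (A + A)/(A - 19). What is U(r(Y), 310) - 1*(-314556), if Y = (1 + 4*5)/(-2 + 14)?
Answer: 309596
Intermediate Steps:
Y = 7/4 (Y = (1 + 20)/12 = 21*(1/12) = 7/4 ≈ 1.7500)
r(A) = 2*A/(-19 + A) (r(A) = (2*A)/(-19 + A) = 2*A/(-19 + A))
U(k, D) = -16*D (U(k, D) = -8*(D + D) = -16*D)
U(r(Y), 310) - 1*(-314556) = -16*310 - 1*(-314556) = -4960 + 314556 = 309596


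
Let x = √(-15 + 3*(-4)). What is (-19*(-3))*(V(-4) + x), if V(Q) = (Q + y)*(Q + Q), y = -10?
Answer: 6384 + 171*I*√3 ≈ 6384.0 + 296.18*I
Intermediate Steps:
x = 3*I*√3 (x = √(-15 - 12) = √(-27) = 3*I*√3 ≈ 5.1962*I)
V(Q) = 2*Q*(-10 + Q) (V(Q) = (Q - 10)*(Q + Q) = (-10 + Q)*(2*Q) = 2*Q*(-10 + Q))
(-19*(-3))*(V(-4) + x) = (-19*(-3))*(2*(-4)*(-10 - 4) + 3*I*√3) = 57*(2*(-4)*(-14) + 3*I*√3) = 57*(112 + 3*I*√3) = 6384 + 171*I*√3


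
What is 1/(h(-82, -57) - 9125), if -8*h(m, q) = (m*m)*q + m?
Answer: 4/155175 ≈ 2.5777e-5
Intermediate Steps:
h(m, q) = -m/8 - q*m**2/8 (h(m, q) = -((m*m)*q + m)/8 = -(m**2*q + m)/8 = -(q*m**2 + m)/8 = -(m + q*m**2)/8 = -m/8 - q*m**2/8)
1/(h(-82, -57) - 9125) = 1/(-1/8*(-82)*(1 - 82*(-57)) - 9125) = 1/(-1/8*(-82)*(1 + 4674) - 9125) = 1/(-1/8*(-82)*4675 - 9125) = 1/(191675/4 - 9125) = 1/(155175/4) = 4/155175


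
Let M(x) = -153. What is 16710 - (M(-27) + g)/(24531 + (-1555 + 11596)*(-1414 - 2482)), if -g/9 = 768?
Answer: 43552057899/2606347 ≈ 16710.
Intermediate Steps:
g = -6912 (g = -9*768 = -6912)
16710 - (M(-27) + g)/(24531 + (-1555 + 11596)*(-1414 - 2482)) = 16710 - (-153 - 6912)/(24531 + (-1555 + 11596)*(-1414 - 2482)) = 16710 - (-7065)/(24531 + 10041*(-3896)) = 16710 - (-7065)/(24531 - 39119736) = 16710 - (-7065)/(-39095205) = 16710 - (-7065)*(-1)/39095205 = 16710 - 1*471/2606347 = 16710 - 471/2606347 = 43552057899/2606347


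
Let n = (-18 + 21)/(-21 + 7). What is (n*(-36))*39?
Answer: 2106/7 ≈ 300.86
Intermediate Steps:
n = -3/14 (n = 3/(-14) = 3*(-1/14) = -3/14 ≈ -0.21429)
(n*(-36))*39 = -3/14*(-36)*39 = (54/7)*39 = 2106/7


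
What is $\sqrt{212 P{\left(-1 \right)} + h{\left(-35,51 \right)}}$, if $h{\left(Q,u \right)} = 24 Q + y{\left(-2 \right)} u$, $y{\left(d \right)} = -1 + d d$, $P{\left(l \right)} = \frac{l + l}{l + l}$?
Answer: $5 i \sqrt{19} \approx 21.794 i$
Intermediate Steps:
$P{\left(l \right)} = 1$ ($P{\left(l \right)} = \frac{2 l}{2 l} = 2 l \frac{1}{2 l} = 1$)
$y{\left(d \right)} = -1 + d^{2}$
$h{\left(Q,u \right)} = 3 u + 24 Q$ ($h{\left(Q,u \right)} = 24 Q + \left(-1 + \left(-2\right)^{2}\right) u = 24 Q + \left(-1 + 4\right) u = 24 Q + 3 u = 3 u + 24 Q$)
$\sqrt{212 P{\left(-1 \right)} + h{\left(-35,51 \right)}} = \sqrt{212 \cdot 1 + \left(3 \cdot 51 + 24 \left(-35\right)\right)} = \sqrt{212 + \left(153 - 840\right)} = \sqrt{212 - 687} = \sqrt{-475} = 5 i \sqrt{19}$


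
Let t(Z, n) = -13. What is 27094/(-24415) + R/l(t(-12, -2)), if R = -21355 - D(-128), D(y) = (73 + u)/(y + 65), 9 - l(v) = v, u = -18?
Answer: -865349893/890505 ≈ -971.75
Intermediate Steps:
l(v) = 9 - v
D(y) = 55/(65 + y) (D(y) = (73 - 18)/(y + 65) = 55/(65 + y))
R = -1345310/63 (R = -21355 - 55/(65 - 128) = -21355 - 55/(-63) = -21355 - 55*(-1)/63 = -21355 - 1*(-55/63) = -21355 + 55/63 = -1345310/63 ≈ -21354.)
27094/(-24415) + R/l(t(-12, -2)) = 27094/(-24415) - 1345310/(63*(9 - 1*(-13))) = 27094*(-1/24415) - 1345310/(63*(9 + 13)) = -1426/1285 - 1345310/63/22 = -1426/1285 - 1345310/63*1/22 = -1426/1285 - 672655/693 = -865349893/890505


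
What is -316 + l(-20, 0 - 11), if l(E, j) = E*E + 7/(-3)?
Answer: 245/3 ≈ 81.667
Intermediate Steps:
l(E, j) = -7/3 + E² (l(E, j) = E² + 7*(-⅓) = E² - 7/3 = -7/3 + E²)
-316 + l(-20, 0 - 11) = -316 + (-7/3 + (-20)²) = -316 + (-7/3 + 400) = -316 + 1193/3 = 245/3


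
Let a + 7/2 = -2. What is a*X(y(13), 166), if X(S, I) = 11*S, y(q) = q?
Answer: -1573/2 ≈ -786.50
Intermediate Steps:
a = -11/2 (a = -7/2 - 2 = -11/2 ≈ -5.5000)
a*X(y(13), 166) = -121*13/2 = -11/2*143 = -1573/2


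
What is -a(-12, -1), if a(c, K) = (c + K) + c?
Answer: 25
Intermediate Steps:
a(c, K) = K + 2*c (a(c, K) = (K + c) + c = K + 2*c)
-a(-12, -1) = -(-1 + 2*(-12)) = -(-1 - 24) = -1*(-25) = 25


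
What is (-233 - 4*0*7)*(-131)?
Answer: 30523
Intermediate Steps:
(-233 - 4*0*7)*(-131) = (-233 + 0*7)*(-131) = (-233 + 0)*(-131) = -233*(-131) = 30523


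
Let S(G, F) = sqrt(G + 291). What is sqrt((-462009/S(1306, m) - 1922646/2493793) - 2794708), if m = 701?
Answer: sqrt(-44326882987359947442310330 - 4588557253896259486677*sqrt(1597))/3982587421 ≈ 1675.2*I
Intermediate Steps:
S(G, F) = sqrt(291 + G)
sqrt((-462009/S(1306, m) - 1922646/2493793) - 2794708) = sqrt((-462009/sqrt(291 + 1306) - 1922646/2493793) - 2794708) = sqrt((-462009*sqrt(1597)/1597 - 1922646*1/2493793) - 2794708) = sqrt((-462009*sqrt(1597)/1597 - 1922646/2493793) - 2794708) = sqrt((-1922646/2493793 - 462009*sqrt(1597)/1597) - 2794708) = sqrt(-6969425170090/2493793 - 462009*sqrt(1597)/1597)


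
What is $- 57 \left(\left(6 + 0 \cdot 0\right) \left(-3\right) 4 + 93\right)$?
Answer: $-1197$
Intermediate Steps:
$- 57 \left(\left(6 + 0 \cdot 0\right) \left(-3\right) 4 + 93\right) = - 57 \left(\left(6 + 0\right) \left(-3\right) 4 + 93\right) = - 57 \left(6 \left(-3\right) 4 + 93\right) = - 57 \left(\left(-18\right) 4 + 93\right) = - 57 \left(-72 + 93\right) = \left(-57\right) 21 = -1197$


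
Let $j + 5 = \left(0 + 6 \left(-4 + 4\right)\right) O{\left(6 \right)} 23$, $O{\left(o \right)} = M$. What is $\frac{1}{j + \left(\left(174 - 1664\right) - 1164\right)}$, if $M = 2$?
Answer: $- \frac{1}{2659} \approx -0.00037608$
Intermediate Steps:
$O{\left(o \right)} = 2$
$j = -5$ ($j = -5 + \left(0 + 6 \left(-4 + 4\right)\right) 2 \cdot 23 = -5 + \left(0 + 6 \cdot 0\right) 2 \cdot 23 = -5 + \left(0 + 0\right) 2 \cdot 23 = -5 + 0 \cdot 2 \cdot 23 = -5 + 0 \cdot 23 = -5 + 0 = -5$)
$\frac{1}{j + \left(\left(174 - 1664\right) - 1164\right)} = \frac{1}{-5 + \left(\left(174 - 1664\right) - 1164\right)} = \frac{1}{-5 - 2654} = \frac{1}{-2659} = - \frac{1}{2659}$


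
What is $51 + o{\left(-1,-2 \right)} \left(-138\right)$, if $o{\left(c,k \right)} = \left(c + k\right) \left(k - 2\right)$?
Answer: $-1605$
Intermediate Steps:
$o{\left(c,k \right)} = \left(-2 + k\right) \left(c + k\right)$ ($o{\left(c,k \right)} = \left(c + k\right) \left(-2 + k\right) = \left(-2 + k\right) \left(c + k\right)$)
$51 + o{\left(-1,-2 \right)} \left(-138\right) = 51 + \left(\left(-2\right)^{2} - -2 - -4 - -2\right) \left(-138\right) = 51 + \left(4 + 2 + 4 + 2\right) \left(-138\right) = 51 + 12 \left(-138\right) = 51 - 1656 = -1605$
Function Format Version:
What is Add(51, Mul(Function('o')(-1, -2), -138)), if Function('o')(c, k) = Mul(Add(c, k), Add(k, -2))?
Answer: -1605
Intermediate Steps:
Function('o')(c, k) = Mul(Add(-2, k), Add(c, k)) (Function('o')(c, k) = Mul(Add(c, k), Add(-2, k)) = Mul(Add(-2, k), Add(c, k)))
Add(51, Mul(Function('o')(-1, -2), -138)) = Add(51, Mul(Add(Pow(-2, 2), Mul(-2, -1), Mul(-2, -2), Mul(-1, -2)), -138)) = Add(51, Mul(Add(4, 2, 4, 2), -138)) = Add(51, Mul(12, -138)) = Add(51, -1656) = -1605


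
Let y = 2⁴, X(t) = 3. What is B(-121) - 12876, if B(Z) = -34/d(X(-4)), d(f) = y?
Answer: -103025/8 ≈ -12878.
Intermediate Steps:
y = 16
d(f) = 16
B(Z) = -17/8 (B(Z) = -34/16 = -34*1/16 = -17/8)
B(-121) - 12876 = -17/8 - 12876 = -103025/8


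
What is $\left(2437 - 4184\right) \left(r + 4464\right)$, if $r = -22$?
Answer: $-7760174$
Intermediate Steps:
$\left(2437 - 4184\right) \left(r + 4464\right) = \left(2437 - 4184\right) \left(-22 + 4464\right) = \left(-1747\right) 4442 = -7760174$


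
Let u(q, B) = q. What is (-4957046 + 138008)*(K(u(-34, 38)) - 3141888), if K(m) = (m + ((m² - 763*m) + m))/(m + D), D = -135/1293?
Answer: 222611902234740396/14699 ≈ 1.5145e+13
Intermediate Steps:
D = -45/431 (D = -135*1/1293 = -45/431 ≈ -0.10441)
K(m) = (m² - 761*m)/(-45/431 + m) (K(m) = (m + ((m² - 763*m) + m))/(m - 45/431) = (m + (m² - 762*m))/(-45/431 + m) = (m² - 761*m)/(-45/431 + m))
(-4957046 + 138008)*(K(u(-34, 38)) - 3141888) = (-4957046 + 138008)*(431*(-34)*(-761 - 34)/(-45 + 431*(-34)) - 3141888) = -4819038*(431*(-34)*(-795)/(-45 - 14654) - 3141888) = -4819038*(431*(-34)*(-795)/(-14699) - 3141888) = -4819038*(431*(-34)*(-1/14699)*(-795) - 3141888) = -4819038*(-11649930/14699 - 3141888) = -4819038*(-46194261642/14699) = 222611902234740396/14699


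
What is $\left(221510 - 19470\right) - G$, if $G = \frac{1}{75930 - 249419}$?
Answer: $\frac{35051717561}{173489} \approx 2.0204 \cdot 10^{5}$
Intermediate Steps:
$G = - \frac{1}{173489}$ ($G = \frac{1}{-173489} = - \frac{1}{173489} \approx -5.7641 \cdot 10^{-6}$)
$\left(221510 - 19470\right) - G = \left(221510 - 19470\right) - - \frac{1}{173489} = \left(221510 - 19470\right) + \frac{1}{173489} = 202040 + \frac{1}{173489} = \frac{35051717561}{173489}$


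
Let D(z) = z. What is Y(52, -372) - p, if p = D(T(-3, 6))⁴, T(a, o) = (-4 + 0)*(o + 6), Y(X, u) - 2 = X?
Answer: -5308362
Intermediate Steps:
Y(X, u) = 2 + X
T(a, o) = -24 - 4*o (T(a, o) = -4*(6 + o) = -24 - 4*o)
p = 5308416 (p = (-24 - 4*6)⁴ = (-24 - 24)⁴ = (-48)⁴ = 5308416)
Y(52, -372) - p = (2 + 52) - 1*5308416 = 54 - 5308416 = -5308362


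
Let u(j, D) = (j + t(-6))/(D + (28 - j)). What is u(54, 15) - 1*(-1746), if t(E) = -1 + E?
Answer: 19159/11 ≈ 1741.7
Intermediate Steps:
u(j, D) = (-7 + j)/(28 + D - j) (u(j, D) = (j + (-1 - 6))/(D + (28 - j)) = (j - 7)/(28 + D - j) = (-7 + j)/(28 + D - j))
u(54, 15) - 1*(-1746) = (-7 + 54)/(28 + 15 - 1*54) - 1*(-1746) = 47/(28 + 15 - 54) + 1746 = 47/(-11) + 1746 = -1/11*47 + 1746 = -47/11 + 1746 = 19159/11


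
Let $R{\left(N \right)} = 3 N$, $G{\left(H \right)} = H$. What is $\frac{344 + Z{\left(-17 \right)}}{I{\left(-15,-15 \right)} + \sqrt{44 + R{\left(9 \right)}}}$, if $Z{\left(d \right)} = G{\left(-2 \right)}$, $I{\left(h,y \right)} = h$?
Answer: $- \frac{2565}{77} - \frac{171 \sqrt{71}}{77} \approx -52.024$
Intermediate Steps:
$Z{\left(d \right)} = -2$
$\frac{344 + Z{\left(-17 \right)}}{I{\left(-15,-15 \right)} + \sqrt{44 + R{\left(9 \right)}}} = \frac{344 - 2}{-15 + \sqrt{44 + 3 \cdot 9}} = \frac{342}{-15 + \sqrt{44 + 27}} = \frac{342}{-15 + \sqrt{71}}$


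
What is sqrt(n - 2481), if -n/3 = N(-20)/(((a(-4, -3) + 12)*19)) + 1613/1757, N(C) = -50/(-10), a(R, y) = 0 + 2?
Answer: I*sqrt(11072079053238)/66766 ≈ 49.838*I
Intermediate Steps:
a(R, y) = 2
N(C) = 5 (N(C) = -50*(-1/10) = 5)
n = -187647/66766 (n = -3*(5/(((2 + 12)*19)) + 1613/1757) = -3*(5/((14*19)) + 1613*(1/1757)) = -3*(5/266 + 1613/1757) = -3*62549/66766 = -187647/66766 ≈ -2.8105)
sqrt(n - 2481) = sqrt(-187647/66766 - 2481) = sqrt(-165834093/66766) = I*sqrt(11072079053238)/66766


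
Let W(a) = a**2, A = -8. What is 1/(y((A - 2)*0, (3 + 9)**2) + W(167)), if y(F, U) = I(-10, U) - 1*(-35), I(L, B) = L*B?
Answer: 1/26484 ≈ 3.7759e-5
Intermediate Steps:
I(L, B) = B*L
y(F, U) = 35 - 10*U (y(F, U) = U*(-10) - 1*(-35) = -10*U + 35 = 35 - 10*U)
1/(y((A - 2)*0, (3 + 9)**2) + W(167)) = 1/((35 - 10*(3 + 9)**2) + 167**2) = 1/((35 - 10*12**2) + 27889) = 1/((35 - 10*144) + 27889) = 1/((35 - 1440) + 27889) = 1/(-1405 + 27889) = 1/26484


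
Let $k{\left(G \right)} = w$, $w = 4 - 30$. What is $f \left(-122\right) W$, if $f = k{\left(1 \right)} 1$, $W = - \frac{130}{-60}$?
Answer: $\frac{20618}{3} \approx 6872.7$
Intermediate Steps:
$W = \frac{13}{6}$ ($W = \left(-130\right) \left(- \frac{1}{60}\right) = \frac{13}{6} \approx 2.1667$)
$w = -26$ ($w = 4 - 30 = -26$)
$k{\left(G \right)} = -26$
$f = -26$ ($f = \left(-26\right) 1 = -26$)
$f \left(-122\right) W = \left(-26\right) \left(-122\right) \frac{13}{6} = 3172 \cdot \frac{13}{6} = \frac{20618}{3}$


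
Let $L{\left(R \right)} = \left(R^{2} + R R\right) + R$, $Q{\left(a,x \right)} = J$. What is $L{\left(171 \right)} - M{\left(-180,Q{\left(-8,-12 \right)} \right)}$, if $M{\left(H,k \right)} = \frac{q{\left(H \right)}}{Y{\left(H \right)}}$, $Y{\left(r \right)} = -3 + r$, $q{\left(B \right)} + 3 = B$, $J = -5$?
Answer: $58652$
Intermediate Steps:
$q{\left(B \right)} = -3 + B$
$Q{\left(a,x \right)} = -5$
$L{\left(R \right)} = R + 2 R^{2}$ ($L{\left(R \right)} = \left(R^{2} + R^{2}\right) + R = 2 R^{2} + R = R + 2 R^{2}$)
$M{\left(H,k \right)} = 1$ ($M{\left(H,k \right)} = \frac{-3 + H}{-3 + H} = 1$)
$L{\left(171 \right)} - M{\left(-180,Q{\left(-8,-12 \right)} \right)} = 171 \left(1 + 2 \cdot 171\right) - 1 = 171 \left(1 + 342\right) - 1 = 171 \cdot 343 - 1 = 58653 - 1 = 58652$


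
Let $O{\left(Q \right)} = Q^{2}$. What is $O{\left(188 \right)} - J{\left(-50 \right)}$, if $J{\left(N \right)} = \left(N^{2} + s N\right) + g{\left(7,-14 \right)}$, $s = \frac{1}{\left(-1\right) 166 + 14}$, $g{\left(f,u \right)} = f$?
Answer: $\frac{2495587}{76} \approx 32837.0$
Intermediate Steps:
$s = - \frac{1}{152}$ ($s = \frac{1}{-166 + 14} = \frac{1}{-152} = - \frac{1}{152} \approx -0.0065789$)
$J{\left(N \right)} = 7 + N^{2} - \frac{N}{152}$ ($J{\left(N \right)} = \left(N^{2} - \frac{N}{152}\right) + 7 = 7 + N^{2} - \frac{N}{152}$)
$O{\left(188 \right)} - J{\left(-50 \right)} = 188^{2} - \left(7 + \left(-50\right)^{2} - - \frac{25}{76}\right) = 35344 - \left(7 + 2500 + \frac{25}{76}\right) = 35344 - \frac{190557}{76} = \frac{2495587}{76}$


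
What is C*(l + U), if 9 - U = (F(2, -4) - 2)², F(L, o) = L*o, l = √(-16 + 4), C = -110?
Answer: 10010 - 220*I*√3 ≈ 10010.0 - 381.05*I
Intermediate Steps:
l = 2*I*√3 (l = √(-12) = 2*I*√3 ≈ 3.4641*I)
U = -91 (U = 9 - (2*(-4) - 2)² = 9 - (-8 - 2)² = 9 - 1*(-10)² = 9 - 1*100 = 9 - 100 = -91)
C*(l + U) = -110*(2*I*√3 - 91) = -110*(-91 + 2*I*√3) = 10010 - 220*I*√3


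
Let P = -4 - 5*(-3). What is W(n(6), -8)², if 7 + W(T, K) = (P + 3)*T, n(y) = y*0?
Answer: 49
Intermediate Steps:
P = 11 (P = -4 - 1*(-15) = -4 + 15 = 11)
n(y) = 0
W(T, K) = -7 + 14*T (W(T, K) = -7 + (11 + 3)*T = -7 + 14*T)
W(n(6), -8)² = (-7 + 14*0)² = (-7 + 0)² = (-7)² = 49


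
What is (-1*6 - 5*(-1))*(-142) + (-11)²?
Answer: 263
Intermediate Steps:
(-1*6 - 5*(-1))*(-142) + (-11)² = (-6 + 5)*(-142) + 121 = -1*(-142) + 121 = 142 + 121 = 263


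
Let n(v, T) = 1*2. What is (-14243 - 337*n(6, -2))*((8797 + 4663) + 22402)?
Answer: -534953454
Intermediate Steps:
n(v, T) = 2
(-14243 - 337*n(6, -2))*((8797 + 4663) + 22402) = (-14243 - 337*2)*((8797 + 4663) + 22402) = (-14243 - 674)*(13460 + 22402) = -14917*35862 = -534953454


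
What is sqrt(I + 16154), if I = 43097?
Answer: sqrt(59251) ≈ 243.42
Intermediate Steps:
sqrt(I + 16154) = sqrt(43097 + 16154) = sqrt(59251)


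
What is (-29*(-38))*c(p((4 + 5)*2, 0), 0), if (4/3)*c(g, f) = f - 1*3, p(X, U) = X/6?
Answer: -4959/2 ≈ -2479.5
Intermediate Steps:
p(X, U) = X/6 (p(X, U) = X*(⅙) = X/6)
c(g, f) = -9/4 + 3*f/4 (c(g, f) = 3*(f - 1*3)/4 = 3*(f - 3)/4 = 3*(-3 + f)/4 = -9/4 + 3*f/4)
(-29*(-38))*c(p((4 + 5)*2, 0), 0) = (-29*(-38))*(-9/4 + (¾)*0) = 1102*(-9/4 + 0) = 1102*(-9/4) = -4959/2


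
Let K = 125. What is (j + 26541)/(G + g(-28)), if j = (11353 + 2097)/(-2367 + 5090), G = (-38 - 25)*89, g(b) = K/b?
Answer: -289138372/61120069 ≈ -4.7307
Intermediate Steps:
g(b) = 125/b
G = -5607 (G = -63*89 = -5607)
j = 13450/2723 ≈ 4.9394
(j + 26541)/(G + g(-28)) = (13450/2723 + 26541)/(-5607 + 125/(-28)) = 72284593/(2723*(-5607 + 125*(-1/28))) = 72284593/(2723*(-5607 - 125/28)) = 72284593/(2723*(-157121/28)) = (72284593/2723)*(-28/157121) = -289138372/61120069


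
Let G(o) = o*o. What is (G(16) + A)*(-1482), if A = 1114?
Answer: -2030340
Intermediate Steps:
G(o) = o²
(G(16) + A)*(-1482) = (16² + 1114)*(-1482) = (256 + 1114)*(-1482) = 1370*(-1482) = -2030340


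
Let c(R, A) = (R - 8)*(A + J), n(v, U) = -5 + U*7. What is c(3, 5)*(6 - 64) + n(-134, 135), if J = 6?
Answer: 4130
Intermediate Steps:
n(v, U) = -5 + 7*U
c(R, A) = (-8 + R)*(6 + A) (c(R, A) = (R - 8)*(A + 6) = (-8 + R)*(6 + A))
c(3, 5)*(6 - 64) + n(-134, 135) = (-48 - 8*5 + 6*3 + 5*3)*(6 - 64) + (-5 + 7*135) = (-48 - 40 + 18 + 15)*(-58) + (-5 + 945) = -55*(-58) + 940 = 3190 + 940 = 4130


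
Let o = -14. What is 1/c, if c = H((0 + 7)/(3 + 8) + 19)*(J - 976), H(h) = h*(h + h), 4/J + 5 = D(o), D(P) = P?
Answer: -2299/1730750976 ≈ -1.3283e-6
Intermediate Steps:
J = -4/19 (J = 4/(-5 - 14) = 4/(-19) = 4*(-1/19) = -4/19 ≈ -0.21053)
H(h) = 2*h**2 (H(h) = h*(2*h) = 2*h**2)
c = -1730750976/2299 (c = (2*((0 + 7)/(3 + 8) + 19)**2)*(-4/19 - 976) = (2*(7/11 + 19)**2)*(-18548/19) = (2*(216/11)**2)*(-18548/19) = (2*(46656/121))*(-18548/19) = (93312/121)*(-18548/19) = -1730750976/2299 ≈ -7.5283e+5)
1/c = 1/(-1730750976/2299) = -2299/1730750976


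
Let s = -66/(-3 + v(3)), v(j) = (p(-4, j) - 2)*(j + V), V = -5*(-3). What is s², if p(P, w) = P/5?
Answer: 12100/7921 ≈ 1.5276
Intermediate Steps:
V = 15
p(P, w) = P/5 (p(P, w) = P*(⅕) = P/5)
v(j) = -42 - 14*j/5 (v(j) = ((⅕)*(-4) - 2)*(j + 15) = (-⅘ - 2)*(15 + j) = -14*(15 + j)/5 = -42 - 14*j/5)
s = 110/89 (s = -66/(-3 + (-42 - 14/5*3)) = -66/(-3 + (-42 - 42/5)) = -66/(-3 - 252/5) = -66/(-267/5) = -66*(-5/267) = 110/89 ≈ 1.2360)
s² = (110/89)² = 12100/7921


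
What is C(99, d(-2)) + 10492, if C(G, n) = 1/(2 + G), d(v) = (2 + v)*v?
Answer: 1059693/101 ≈ 10492.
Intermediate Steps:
d(v) = v*(2 + v)
C(99, d(-2)) + 10492 = 1/(2 + 99) + 10492 = 1/101 + 10492 = 1059693/101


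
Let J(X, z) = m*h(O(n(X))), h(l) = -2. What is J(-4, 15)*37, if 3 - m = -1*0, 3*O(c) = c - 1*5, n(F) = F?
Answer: -222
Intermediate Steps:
O(c) = -5/3 + c/3 (O(c) = (c - 1*5)/3 = (c - 5)/3 = (-5 + c)/3 = -5/3 + c/3)
m = 3 (m = 3 - (-1)*0 = 3 - 1*0 = 3 + 0 = 3)
J(X, z) = -6 (J(X, z) = 3*(-2) = -6)
J(-4, 15)*37 = -6*37 = -222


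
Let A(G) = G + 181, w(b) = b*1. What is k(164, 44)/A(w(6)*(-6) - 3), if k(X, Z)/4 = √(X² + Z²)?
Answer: 8*√1802/71 ≈ 4.7831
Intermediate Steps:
w(b) = b
k(X, Z) = 4*√(X² + Z²)
A(G) = 181 + G
k(164, 44)/A(w(6)*(-6) - 3) = (4*√(164² + 44²))/(181 + (6*(-6) - 3)) = (4*√(26896 + 1936))/(181 + (-36 - 3)) = (4*√28832)/(181 - 39) = (4*(4*√1802))/142 = (16*√1802)*(1/142) = 8*√1802/71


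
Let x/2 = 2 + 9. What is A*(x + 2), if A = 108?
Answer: 2592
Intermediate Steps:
x = 22 (x = 2*(2 + 9) = 2*11 = 22)
A*(x + 2) = 108*(22 + 2) = 108*24 = 2592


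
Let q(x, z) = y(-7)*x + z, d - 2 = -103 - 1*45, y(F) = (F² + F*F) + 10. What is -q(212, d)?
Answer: -22750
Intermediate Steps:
y(F) = 10 + 2*F² (y(F) = (F² + F²) + 10 = 2*F² + 10 = 10 + 2*F²)
d = -146 (d = 2 + (-103 - 1*45) = 2 + (-103 - 45) = 2 - 148 = -146)
q(x, z) = z + 108*x (q(x, z) = (10 + 2*(-7)²)*x + z = (10 + 2*49)*x + z = (10 + 98)*x + z = 108*x + z = z + 108*x)
-q(212, d) = -(-146 + 108*212) = -(-146 + 22896) = -1*22750 = -22750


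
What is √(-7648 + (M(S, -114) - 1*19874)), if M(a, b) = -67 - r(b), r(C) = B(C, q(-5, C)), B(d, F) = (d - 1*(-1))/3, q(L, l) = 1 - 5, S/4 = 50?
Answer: 17*I*√858/3 ≈ 165.99*I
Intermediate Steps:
S = 200 (S = 4*50 = 200)
q(L, l) = -4
B(d, F) = ⅓ + d/3 (B(d, F) = (d + 1)*(⅓) = (1 + d)*(⅓) = ⅓ + d/3)
r(C) = ⅓ + C/3
M(a, b) = -202/3 - b/3 (M(a, b) = -67 - (⅓ + b/3) = -67 + (-⅓ - b/3) = -202/3 - b/3)
√(-7648 + (M(S, -114) - 1*19874)) = √(-7648 + ((-202/3 - ⅓*(-114)) - 1*19874)) = √(-7648 + ((-202/3 + 38) - 19874)) = √(-7648 + (-88/3 - 19874)) = √(-7648 - 59710/3) = √(-82654/3) = 17*I*√858/3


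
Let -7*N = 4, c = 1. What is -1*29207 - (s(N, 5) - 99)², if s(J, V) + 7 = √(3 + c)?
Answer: -40023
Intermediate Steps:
N = -4/7 (N = -⅐*4 = -4/7 ≈ -0.57143)
s(J, V) = -5 (s(J, V) = -7 + √(3 + 1) = -7 + √4 = -7 + 2 = -5)
-1*29207 - (s(N, 5) - 99)² = -1*29207 - (-5 - 99)² = -29207 - 1*(-104)² = -29207 - 1*10816 = -29207 - 10816 = -40023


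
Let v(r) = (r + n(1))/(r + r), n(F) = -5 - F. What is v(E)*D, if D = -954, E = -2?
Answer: -1908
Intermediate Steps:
v(r) = (-6 + r)/(2*r) (v(r) = (r + (-5 - 1*1))/(r + r) = (r + (-5 - 1))/((2*r)) = (r - 6)*(1/(2*r)) = (-6 + r)*(1/(2*r)) = (-6 + r)/(2*r))
v(E)*D = ((½)*(-6 - 2)/(-2))*(-954) = ((½)*(-½)*(-8))*(-954) = 2*(-954) = -1908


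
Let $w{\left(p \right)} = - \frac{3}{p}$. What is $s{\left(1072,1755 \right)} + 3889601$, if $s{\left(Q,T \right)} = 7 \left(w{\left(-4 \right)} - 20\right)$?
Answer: $\frac{15557865}{4} \approx 3.8895 \cdot 10^{6}$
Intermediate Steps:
$s{\left(Q,T \right)} = - \frac{539}{4}$ ($s{\left(Q,T \right)} = 7 \left(- \frac{3}{-4} - 20\right) = 7 \left(\left(-3\right) \left(- \frac{1}{4}\right) - 20\right) = 7 \left(\frac{3}{4} - 20\right) = 7 \left(- \frac{77}{4}\right) = - \frac{539}{4}$)
$s{\left(1072,1755 \right)} + 3889601 = - \frac{539}{4} + 3889601 = \frac{15557865}{4}$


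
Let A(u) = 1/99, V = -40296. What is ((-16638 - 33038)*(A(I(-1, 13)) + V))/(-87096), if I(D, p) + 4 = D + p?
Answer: -4503923087/195966 ≈ -22983.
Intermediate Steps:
I(D, p) = -4 + D + p (I(D, p) = -4 + (D + p) = -4 + D + p)
A(u) = 1/99
((-16638 - 33038)*(A(I(-1, 13)) + V))/(-87096) = ((-16638 - 33038)*(1/99 - 40296))/(-87096) = -49676*(-3989303/99)*(-1/87096) = (18015692348/9)*(-1/87096) = -4503923087/195966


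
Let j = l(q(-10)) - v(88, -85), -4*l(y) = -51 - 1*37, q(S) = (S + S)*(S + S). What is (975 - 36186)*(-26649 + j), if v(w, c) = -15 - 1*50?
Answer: 935274582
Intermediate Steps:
v(w, c) = -65 (v(w, c) = -15 - 50 = -65)
q(S) = 4*S² (q(S) = (2*S)*(2*S) = 4*S²)
l(y) = 22 (l(y) = -(-51 - 1*37)/4 = -(-51 - 37)/4 = -¼*(-88) = 22)
j = 87 (j = 22 - 1*(-65) = 22 + 65 = 87)
(975 - 36186)*(-26649 + j) = (975 - 36186)*(-26649 + 87) = -35211*(-26562) = 935274582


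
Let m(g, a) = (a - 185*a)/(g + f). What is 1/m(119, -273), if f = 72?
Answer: 191/50232 ≈ 0.0038024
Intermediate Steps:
m(g, a) = -184*a/(72 + g) (m(g, a) = (a - 185*a)/(g + 72) = (-184*a)/(72 + g) = -184*a/(72 + g))
1/m(119, -273) = 1/(-184*(-273)/(72 + 119)) = 1/(-184*(-273)/191) = 1/(-184*(-273)*1/191) = 1/(50232/191) = 191/50232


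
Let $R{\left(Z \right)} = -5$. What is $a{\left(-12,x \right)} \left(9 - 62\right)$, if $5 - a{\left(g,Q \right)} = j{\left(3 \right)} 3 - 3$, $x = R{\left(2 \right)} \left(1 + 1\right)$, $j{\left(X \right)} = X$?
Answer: $53$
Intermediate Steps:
$x = -10$ ($x = - 5 \left(1 + 1\right) = \left(-5\right) 2 = -10$)
$a{\left(g,Q \right)} = -1$ ($a{\left(g,Q \right)} = 5 - \left(3 \cdot 3 - 3\right) = 5 - \left(9 - 3\right) = 5 - 6 = -1$)
$a{\left(-12,x \right)} \left(9 - 62\right) = - (9 - 62) = \left(-1\right) \left(-53\right) = 53$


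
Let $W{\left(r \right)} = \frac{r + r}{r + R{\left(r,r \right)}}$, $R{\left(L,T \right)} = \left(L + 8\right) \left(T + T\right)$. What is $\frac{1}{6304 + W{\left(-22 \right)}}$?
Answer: $\frac{27}{170206} \approx 0.00015863$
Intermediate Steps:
$R{\left(L,T \right)} = 2 T \left(8 + L\right)$ ($R{\left(L,T \right)} = \left(8 + L\right) 2 T = 2 T \left(8 + L\right)$)
$W{\left(r \right)} = \frac{2 r}{r + 2 r \left(8 + r\right)}$ ($W{\left(r \right)} = \frac{r + r}{r + 2 r \left(8 + r\right)} = \frac{2 r}{r + 2 r \left(8 + r\right)}$)
$\frac{1}{6304 + W{\left(-22 \right)}} = \frac{1}{6304 + \frac{2}{17 + 2 \left(-22\right)}} = \frac{1}{6304 + \frac{2}{17 - 44}} = \frac{1}{6304 + \frac{2}{-27}} = \frac{1}{6304 + 2 \left(- \frac{1}{27}\right)} = \frac{1}{6304 - \frac{2}{27}} = \frac{1}{\frac{170206}{27}} = \frac{27}{170206}$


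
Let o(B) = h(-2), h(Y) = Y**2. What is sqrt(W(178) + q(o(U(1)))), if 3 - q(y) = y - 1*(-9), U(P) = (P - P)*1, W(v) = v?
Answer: 2*sqrt(42) ≈ 12.961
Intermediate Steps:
U(P) = 0 (U(P) = 0*1 = 0)
o(B) = 4 (o(B) = (-2)**2 = 4)
q(y) = -6 - y (q(y) = 3 - (y - 1*(-9)) = 3 - (y + 9) = 3 - (9 + y) = 3 + (-9 - y) = -6 - y)
sqrt(W(178) + q(o(U(1)))) = sqrt(178 + (-6 - 1*4)) = sqrt(178 + (-6 - 4)) = sqrt(178 - 10) = sqrt(168) = 2*sqrt(42)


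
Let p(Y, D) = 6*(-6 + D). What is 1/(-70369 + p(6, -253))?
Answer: -1/71923 ≈ -1.3904e-5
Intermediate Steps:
p(Y, D) = -36 + 6*D
1/(-70369 + p(6, -253)) = 1/(-70369 + (-36 + 6*(-253))) = 1/(-70369 + (-36 - 1518)) = 1/(-70369 - 1554) = 1/(-71923) = -1/71923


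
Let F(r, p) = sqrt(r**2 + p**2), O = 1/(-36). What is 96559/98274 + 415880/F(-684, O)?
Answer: 96559/98274 + 14971680*sqrt(606341377)/606341377 ≈ 608.99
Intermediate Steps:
O = -1/36 ≈ -0.027778
F(r, p) = sqrt(p**2 + r**2)
96559/98274 + 415880/F(-684, O) = 96559/98274 + 415880/(sqrt((-1/36)**2 + (-684)**2)) = 96559*(1/98274) + 415880/(sqrt(1/1296 + 467856)) = 96559/98274 + 415880/(sqrt(606341377/1296)) = 96559/98274 + 415880/((sqrt(606341377)/36)) = 96559/98274 + 415880*(36*sqrt(606341377)/606341377) = 96559/98274 + 14971680*sqrt(606341377)/606341377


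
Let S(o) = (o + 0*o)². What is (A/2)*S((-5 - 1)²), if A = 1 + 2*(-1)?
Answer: -648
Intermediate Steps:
S(o) = o² (S(o) = (o + 0)² = o²)
A = -1 (A = 1 - 2 = -1)
(A/2)*S((-5 - 1)²) = (-1/2)*((-5 - 1)²)² = (-1*½)*((-6)²)² = -½*36² = -½*1296 = -648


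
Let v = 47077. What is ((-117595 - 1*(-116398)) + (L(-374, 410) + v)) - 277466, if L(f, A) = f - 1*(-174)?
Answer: -231786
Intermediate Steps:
L(f, A) = 174 + f (L(f, A) = f + 174 = 174 + f)
((-117595 - 1*(-116398)) + (L(-374, 410) + v)) - 277466 = ((-117595 - 1*(-116398)) + ((174 - 374) + 47077)) - 277466 = ((-117595 + 116398) + (-200 + 47077)) - 277466 = (-1197 + 46877) - 277466 = 45680 - 277466 = -231786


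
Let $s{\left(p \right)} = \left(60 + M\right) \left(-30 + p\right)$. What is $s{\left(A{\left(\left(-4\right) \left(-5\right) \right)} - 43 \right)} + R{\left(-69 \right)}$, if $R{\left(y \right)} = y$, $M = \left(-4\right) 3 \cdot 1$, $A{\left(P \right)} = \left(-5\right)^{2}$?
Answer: $-2373$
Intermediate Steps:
$A{\left(P \right)} = 25$
$M = -12$ ($M = \left(-12\right) 1 = -12$)
$s{\left(p \right)} = -1440 + 48 p$ ($s{\left(p \right)} = \left(60 - 12\right) \left(-30 + p\right) = 48 \left(-30 + p\right) = -1440 + 48 p$)
$s{\left(A{\left(\left(-4\right) \left(-5\right) \right)} - 43 \right)} + R{\left(-69 \right)} = \left(-1440 + 48 \left(25 - 43\right)\right) - 69 = \left(-1440 + 48 \left(-18\right)\right) - 69 = \left(-1440 - 864\right) - 69 = -2304 - 69 = -2373$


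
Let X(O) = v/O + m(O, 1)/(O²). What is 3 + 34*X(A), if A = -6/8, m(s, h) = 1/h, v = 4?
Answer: -1061/9 ≈ -117.89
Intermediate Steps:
m(s, h) = 1/h
A = -¾ (A = -6*⅛ = -¾ ≈ -0.75000)
X(O) = O⁻² + 4/O (X(O) = 4/O + 1/(1*(O²)) = 4/O + 1/O² = 4/O + O⁻² = O⁻² + 4/O)
3 + 34*X(A) = 3 + 34*((1 + 4*(-¾))/(-¾)²) = 3 + 34*(16*(1 - 3)/9) = 3 + 34*((16/9)*(-2)) = 3 + 34*(-32/9) = 3 - 1088/9 = -1061/9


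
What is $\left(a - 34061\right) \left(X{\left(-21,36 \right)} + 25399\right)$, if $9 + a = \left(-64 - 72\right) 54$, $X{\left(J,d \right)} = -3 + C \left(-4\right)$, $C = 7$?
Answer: $-1050590352$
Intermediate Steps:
$X{\left(J,d \right)} = -31$ ($X{\left(J,d \right)} = -3 + 7 \left(-4\right) = -3 - 28 = -31$)
$a = -7353$ ($a = -9 + \left(-64 - 72\right) 54 = -9 - 7344 = -7353$)
$\left(a - 34061\right) \left(X{\left(-21,36 \right)} + 25399\right) = \left(-7353 - 34061\right) \left(-31 + 25399\right) = \left(-41414\right) 25368 = -1050590352$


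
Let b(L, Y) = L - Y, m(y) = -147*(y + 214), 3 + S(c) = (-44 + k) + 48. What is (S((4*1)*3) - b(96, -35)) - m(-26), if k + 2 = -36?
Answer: 27468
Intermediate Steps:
k = -38 (k = -2 - 36 = -38)
S(c) = -37 (S(c) = -3 + ((-44 - 38) + 48) = -3 + (-82 + 48) = -3 - 34 = -37)
m(y) = -31458 - 147*y (m(y) = -147*(214 + y) = -31458 - 147*y)
(S((4*1)*3) - b(96, -35)) - m(-26) = (-37 - (96 - 1*(-35))) - (-31458 - 147*(-26)) = (-37 - (96 + 35)) - (-31458 + 3822) = (-37 - 1*131) - 1*(-27636) = (-37 - 131) + 27636 = -168 + 27636 = 27468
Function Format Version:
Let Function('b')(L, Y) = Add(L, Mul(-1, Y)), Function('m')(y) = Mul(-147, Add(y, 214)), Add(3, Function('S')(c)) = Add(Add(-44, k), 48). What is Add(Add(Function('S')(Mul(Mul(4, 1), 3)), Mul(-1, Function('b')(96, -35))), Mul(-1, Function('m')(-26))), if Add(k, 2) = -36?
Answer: 27468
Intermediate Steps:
k = -38 (k = Add(-2, -36) = -38)
Function('S')(c) = -37 (Function('S')(c) = Add(-3, Add(Add(-44, -38), 48)) = Add(-3, Add(-82, 48)) = Add(-3, -34) = -37)
Function('m')(y) = Add(-31458, Mul(-147, y)) (Function('m')(y) = Mul(-147, Add(214, y)) = Add(-31458, Mul(-147, y)))
Add(Add(Function('S')(Mul(Mul(4, 1), 3)), Mul(-1, Function('b')(96, -35))), Mul(-1, Function('m')(-26))) = Add(Add(-37, Mul(-1, Add(96, Mul(-1, -35)))), Mul(-1, Add(-31458, Mul(-147, -26)))) = Add(Add(-37, Mul(-1, Add(96, 35))), Mul(-1, Add(-31458, 3822))) = Add(Add(-37, Mul(-1, 131)), Mul(-1, -27636)) = Add(Add(-37, -131), 27636) = Add(-168, 27636) = 27468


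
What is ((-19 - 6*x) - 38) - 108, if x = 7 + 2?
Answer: -219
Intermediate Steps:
x = 9
((-19 - 6*x) - 38) - 108 = ((-19 - 6*9) - 38) - 108 = ((-19 - 54) - 38) - 108 = (-73 - 38) - 108 = -111 - 108 = -219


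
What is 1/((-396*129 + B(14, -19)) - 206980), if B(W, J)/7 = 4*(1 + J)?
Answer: -1/258568 ≈ -3.8675e-6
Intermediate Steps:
B(W, J) = 28 + 28*J (B(W, J) = 7*(4*(1 + J)) = 7*(4 + 4*J) = 28 + 28*J)
1/((-396*129 + B(14, -19)) - 206980) = 1/((-396*129 + (28 + 28*(-19))) - 206980) = 1/((-51084 + (28 - 532)) - 206980) = 1/((-51084 - 504) - 206980) = 1/(-51588 - 206980) = 1/(-258568) = -1/258568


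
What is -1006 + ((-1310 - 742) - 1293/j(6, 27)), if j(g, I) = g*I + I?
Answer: -193085/63 ≈ -3064.8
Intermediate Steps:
j(g, I) = I + I*g (j(g, I) = I*g + I = I + I*g)
-1006 + ((-1310 - 742) - 1293/j(6, 27)) = -1006 + ((-1310 - 742) - 1293*1/(27*(1 + 6))) = -1006 + (-2052 - 1293/(27*7)) = -1006 + (-2052 - 1293/189) = -1006 + (-2052 - 1293*1/189) = -1006 + (-2052 - 431/63) = -1006 - 129707/63 = -193085/63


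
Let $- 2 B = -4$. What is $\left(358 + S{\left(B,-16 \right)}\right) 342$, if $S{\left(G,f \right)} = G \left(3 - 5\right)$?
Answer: $121068$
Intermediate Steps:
$B = 2$ ($B = \left(- \frac{1}{2}\right) \left(-4\right) = 2$)
$S{\left(G,f \right)} = - 2 G$ ($S{\left(G,f \right)} = G \left(-2\right) = - 2 G$)
$\left(358 + S{\left(B,-16 \right)}\right) 342 = \left(358 - 4\right) 342 = 354 \cdot 342 = 121068$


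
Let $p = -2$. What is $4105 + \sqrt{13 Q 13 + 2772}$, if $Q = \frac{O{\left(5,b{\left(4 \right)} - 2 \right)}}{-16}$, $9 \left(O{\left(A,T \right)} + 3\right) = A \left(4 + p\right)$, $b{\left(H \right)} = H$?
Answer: $4105 + \frac{\sqrt{402041}}{12} \approx 4157.8$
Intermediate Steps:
$O{\left(A,T \right)} = -3 + \frac{2 A}{9}$ ($O{\left(A,T \right)} = -3 + \frac{A \left(4 - 2\right)}{9} = -3 + \frac{A 2}{9} = -3 + \frac{2 A}{9}$)
$Q = \frac{17}{144}$ ($Q = \frac{-3 + \frac{2}{9} \cdot 5}{-16} = \left(-3 + \frac{10}{9}\right) \left(- \frac{1}{16}\right) = \left(- \frac{17}{9}\right) \left(- \frac{1}{16}\right) = \frac{17}{144} \approx 0.11806$)
$4105 + \sqrt{13 Q 13 + 2772} = 4105 + \sqrt{13 \cdot \frac{17}{144} \cdot 13 + 2772} = 4105 + \sqrt{\frac{221}{144} \cdot 13 + 2772} = 4105 + \sqrt{\frac{2873}{144} + 2772} = 4105 + \sqrt{\frac{402041}{144}} = 4105 + \frac{\sqrt{402041}}{12}$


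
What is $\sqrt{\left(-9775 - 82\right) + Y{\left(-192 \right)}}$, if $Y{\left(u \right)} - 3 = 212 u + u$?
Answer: $5 i \sqrt{2030} \approx 225.28 i$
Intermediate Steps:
$Y{\left(u \right)} = 3 + 213 u$ ($Y{\left(u \right)} = 3 + \left(212 u + u\right) = 3 + 213 u$)
$\sqrt{\left(-9775 - 82\right) + Y{\left(-192 \right)}} = \sqrt{\left(-9775 - 82\right) + \left(3 + 213 \left(-192\right)\right)} = \sqrt{\left(-9775 - 82\right) + \left(3 - 40896\right)} = \sqrt{-9857 - 40893} = \sqrt{-50750} = 5 i \sqrt{2030}$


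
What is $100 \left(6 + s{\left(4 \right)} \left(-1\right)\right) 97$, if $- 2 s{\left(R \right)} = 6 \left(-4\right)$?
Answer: $-58200$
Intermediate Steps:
$s{\left(R \right)} = 12$ ($s{\left(R \right)} = - \frac{6 \left(-4\right)}{2} = \left(- \frac{1}{2}\right) \left(-24\right) = 12$)
$100 \left(6 + s{\left(4 \right)} \left(-1\right)\right) 97 = 100 \left(6 + 12 \left(-1\right)\right) 97 = 100 \left(6 - 12\right) 97 = 100 \left(-6\right) 97 = \left(-600\right) 97 = -58200$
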